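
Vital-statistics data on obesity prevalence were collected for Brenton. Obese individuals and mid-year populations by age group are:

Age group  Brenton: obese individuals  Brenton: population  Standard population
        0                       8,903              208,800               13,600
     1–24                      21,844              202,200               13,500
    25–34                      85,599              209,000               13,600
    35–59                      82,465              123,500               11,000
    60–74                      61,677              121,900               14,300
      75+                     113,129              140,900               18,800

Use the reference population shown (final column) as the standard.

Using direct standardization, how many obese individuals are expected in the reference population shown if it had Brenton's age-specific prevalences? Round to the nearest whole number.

37283

Age-specific rates per 1,000 for Brenton: 42.639, 108.032, 409.565, 667.733, 505.964, 802.903.
Expected obese individuals = Σ (standard pop × age-specific rate ÷ 1,000)
= 13,600×42.639/1,000 + 13,500×108.032/1,000 + 13,600×409.565/1,000 + 11,000×667.733/1,000 + 14,300×505.964/1,000 + 18,800×802.903/1,000
= 579.89 + 1458.43 + 5570.08 + 7345.06 + 7235.28 + 15094.57 = 37283.31.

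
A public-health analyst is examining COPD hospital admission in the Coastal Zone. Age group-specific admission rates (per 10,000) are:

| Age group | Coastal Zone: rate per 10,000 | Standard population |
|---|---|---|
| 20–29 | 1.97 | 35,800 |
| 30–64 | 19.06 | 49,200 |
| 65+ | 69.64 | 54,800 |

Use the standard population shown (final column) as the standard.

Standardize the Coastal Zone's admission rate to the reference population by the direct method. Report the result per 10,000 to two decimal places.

Standard total = 139,800; weights = 0.2561, 0.3519, 0.3920.
Standardized rate: 0.2561×1.97 + 0.3519×19.06 + 0.3920×69.64 = 34.5104 per 10,000.

34.51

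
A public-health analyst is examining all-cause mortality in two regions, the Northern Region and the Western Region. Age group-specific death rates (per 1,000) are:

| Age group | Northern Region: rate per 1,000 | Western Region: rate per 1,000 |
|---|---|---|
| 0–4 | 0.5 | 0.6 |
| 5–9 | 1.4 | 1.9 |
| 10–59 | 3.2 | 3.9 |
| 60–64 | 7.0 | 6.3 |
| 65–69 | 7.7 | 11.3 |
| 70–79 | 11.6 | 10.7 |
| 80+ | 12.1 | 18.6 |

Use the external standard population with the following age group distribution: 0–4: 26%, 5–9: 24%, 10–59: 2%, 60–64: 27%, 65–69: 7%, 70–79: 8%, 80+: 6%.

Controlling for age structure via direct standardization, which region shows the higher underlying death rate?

Western Region

Standard weights: 0.26, 0.24, 0.02, 0.27, 0.07, 0.08, 0.06.
The Northern Region: 0.2600×0.5 + 0.2400×1.4 + 0.0200×3.2 + 0.2700×7.0 + 0.0700×7.7 + 0.0800×11.6 + 0.0600×12.1 = 4.6130 per 1,000.
The Western Region: 0.2600×0.6 + 0.2400×1.9 + 0.0200×3.9 + 0.2700×6.3 + 0.0700×11.3 + 0.0800×10.7 + 0.0600×18.6 = 5.1540 per 1,000.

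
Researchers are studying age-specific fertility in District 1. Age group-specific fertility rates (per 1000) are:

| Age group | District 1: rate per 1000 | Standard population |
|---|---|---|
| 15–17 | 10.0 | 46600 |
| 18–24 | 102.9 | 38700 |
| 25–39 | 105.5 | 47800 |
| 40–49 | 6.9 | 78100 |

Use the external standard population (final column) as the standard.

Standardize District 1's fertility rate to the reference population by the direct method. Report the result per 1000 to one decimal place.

47.5

Standard total = 211200; weights = 0.2206, 0.1832, 0.2263, 0.3698.
Standardized rate: 0.2206×10.0 + 0.1832×102.9 + 0.2263×105.5 + 0.3698×6.9 = 47.4906 per 1000.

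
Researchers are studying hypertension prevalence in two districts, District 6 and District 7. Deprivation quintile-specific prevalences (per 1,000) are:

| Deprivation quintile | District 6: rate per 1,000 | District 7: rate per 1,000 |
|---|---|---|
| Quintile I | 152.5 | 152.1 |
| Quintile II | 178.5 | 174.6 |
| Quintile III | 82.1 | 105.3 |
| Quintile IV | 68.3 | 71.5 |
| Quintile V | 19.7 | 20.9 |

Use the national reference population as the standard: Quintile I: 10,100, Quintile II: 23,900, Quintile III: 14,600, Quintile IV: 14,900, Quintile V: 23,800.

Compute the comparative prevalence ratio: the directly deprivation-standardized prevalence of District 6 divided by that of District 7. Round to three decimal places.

0.964

Standard total = 87,300; weights = 0.1157, 0.2738, 0.1672, 0.1707, 0.2726.
District 6: 0.1157×152.5 + 0.2738×178.5 + 0.1672×82.1 + 0.1707×68.3 + 0.2726×19.7 = 97.2691 per 1,000.
District 7: 0.1157×152.1 + 0.2738×174.6 + 0.1672×105.3 + 0.1707×71.5 + 0.2726×20.9 = 100.9084 per 1,000.
Ratio = 97.2691 ÷ 100.9084 = 0.96393.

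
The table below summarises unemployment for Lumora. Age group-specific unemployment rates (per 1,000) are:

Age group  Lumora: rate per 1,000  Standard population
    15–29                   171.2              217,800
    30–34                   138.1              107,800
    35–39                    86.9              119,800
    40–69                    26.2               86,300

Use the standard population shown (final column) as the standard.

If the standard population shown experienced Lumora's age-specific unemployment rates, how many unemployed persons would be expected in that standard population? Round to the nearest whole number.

Expected unemployed persons = Σ (standard pop × age-specific rate ÷ 1,000)
= 217,800×171.2/1,000 + 107,800×138.1/1,000 + 119,800×86.9/1,000 + 86,300×26.2/1,000
= 37287.36 + 14887.18 + 10410.62 + 2261.06 = 64846.22.

64846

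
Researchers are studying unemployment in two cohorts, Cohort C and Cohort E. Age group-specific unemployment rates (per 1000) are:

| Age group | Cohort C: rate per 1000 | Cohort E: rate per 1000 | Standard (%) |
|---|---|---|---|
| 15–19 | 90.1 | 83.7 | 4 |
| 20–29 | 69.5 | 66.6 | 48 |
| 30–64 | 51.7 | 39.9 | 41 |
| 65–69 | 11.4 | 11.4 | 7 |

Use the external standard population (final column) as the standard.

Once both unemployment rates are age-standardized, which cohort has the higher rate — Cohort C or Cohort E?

Cohort C

Standard weights: 0.04, 0.48, 0.41, 0.07.
Cohort C: 0.0400×90.1 + 0.4800×69.5 + 0.4100×51.7 + 0.0700×11.4 = 58.9590 per 1000.
Cohort E: 0.0400×83.7 + 0.4800×66.6 + 0.4100×39.9 + 0.0700×11.4 = 52.4730 per 1000.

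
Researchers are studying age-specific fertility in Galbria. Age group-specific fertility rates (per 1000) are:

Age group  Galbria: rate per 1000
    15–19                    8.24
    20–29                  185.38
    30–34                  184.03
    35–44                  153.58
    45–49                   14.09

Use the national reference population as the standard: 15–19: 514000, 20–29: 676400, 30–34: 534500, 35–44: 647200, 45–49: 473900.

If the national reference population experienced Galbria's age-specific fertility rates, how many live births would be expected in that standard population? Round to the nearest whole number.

334065

Expected live births = Σ (standard pop × age-specific rate ÷ 1000)
= 514000×8.24/1000 + 676400×185.38/1000 + 534500×184.03/1000 + 647200×153.58/1000 + 473900×14.09/1000
= 4235.36 + 125391.03 + 98364.04 + 99396.98 + 6677.25 = 334064.65.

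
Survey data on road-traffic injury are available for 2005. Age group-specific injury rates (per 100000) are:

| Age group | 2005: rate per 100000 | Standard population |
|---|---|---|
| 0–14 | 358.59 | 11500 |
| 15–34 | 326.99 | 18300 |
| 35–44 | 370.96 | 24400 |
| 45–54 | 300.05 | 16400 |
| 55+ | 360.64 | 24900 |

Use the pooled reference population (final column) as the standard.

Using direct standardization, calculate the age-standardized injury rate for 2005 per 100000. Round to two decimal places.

346.18

Standard total = 95500; weights = 0.1204, 0.1916, 0.2555, 0.1717, 0.2607.
Standardized rate: 0.1204×358.59 + 0.1916×326.99 + 0.2555×370.96 + 0.1717×300.05 + 0.2607×360.64 = 346.1768 per 100000.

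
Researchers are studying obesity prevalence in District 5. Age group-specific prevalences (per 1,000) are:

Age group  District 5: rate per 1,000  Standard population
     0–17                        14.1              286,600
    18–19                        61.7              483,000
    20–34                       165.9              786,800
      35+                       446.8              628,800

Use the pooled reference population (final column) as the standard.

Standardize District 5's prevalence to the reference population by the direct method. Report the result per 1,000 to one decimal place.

Standard total = 2,185,200; weights = 0.1312, 0.2210, 0.3601, 0.2878.
Standardized rate: 0.1312×14.1 + 0.2210×61.7 + 0.3601×165.9 + 0.2878×446.8 = 203.7892 per 1,000.

203.8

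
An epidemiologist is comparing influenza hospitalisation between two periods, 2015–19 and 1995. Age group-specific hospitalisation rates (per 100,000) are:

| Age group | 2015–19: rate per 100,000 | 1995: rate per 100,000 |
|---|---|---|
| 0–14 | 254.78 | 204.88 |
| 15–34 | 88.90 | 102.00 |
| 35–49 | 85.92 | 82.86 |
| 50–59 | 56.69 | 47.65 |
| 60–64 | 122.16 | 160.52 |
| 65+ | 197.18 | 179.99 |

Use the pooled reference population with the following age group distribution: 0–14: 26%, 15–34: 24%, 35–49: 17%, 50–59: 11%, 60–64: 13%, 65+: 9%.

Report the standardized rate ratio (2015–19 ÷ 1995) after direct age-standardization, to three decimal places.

Standard weights: 0.26, 0.24, 0.17, 0.11, 0.13, 0.09.
2015–19: 0.2600×254.78 + 0.2400×88.90 + 0.1700×85.92 + 0.1100×56.69 + 0.1300×122.16 + 0.0900×197.18 = 142.0481 per 100,000.
1995: 0.2600×204.88 + 0.2400×102.00 + 0.1700×82.86 + 0.1100×47.65 + 0.1300×160.52 + 0.0900×179.99 = 134.1432 per 100,000.
Ratio = 142.0481 ÷ 134.1432 = 1.05893.

1.059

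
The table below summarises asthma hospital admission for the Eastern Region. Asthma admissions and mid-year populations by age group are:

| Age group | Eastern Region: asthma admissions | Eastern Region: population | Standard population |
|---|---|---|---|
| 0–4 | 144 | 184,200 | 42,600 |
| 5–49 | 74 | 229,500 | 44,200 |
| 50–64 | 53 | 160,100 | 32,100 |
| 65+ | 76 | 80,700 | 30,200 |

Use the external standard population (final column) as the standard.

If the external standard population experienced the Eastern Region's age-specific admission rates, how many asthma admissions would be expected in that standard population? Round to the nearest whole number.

87

Age-specific rates per 10,000 for the Eastern Region: 7.82, 3.22, 3.31, 9.42.
Expected asthma admissions = Σ (standard pop × age-specific rate ÷ 10,000)
= 42,600×7.82/10,000 + 44,200×3.22/10,000 + 32,100×3.31/10,000 + 30,200×9.42/10,000
= 33.30 + 14.25 + 10.63 + 28.44 = 86.62.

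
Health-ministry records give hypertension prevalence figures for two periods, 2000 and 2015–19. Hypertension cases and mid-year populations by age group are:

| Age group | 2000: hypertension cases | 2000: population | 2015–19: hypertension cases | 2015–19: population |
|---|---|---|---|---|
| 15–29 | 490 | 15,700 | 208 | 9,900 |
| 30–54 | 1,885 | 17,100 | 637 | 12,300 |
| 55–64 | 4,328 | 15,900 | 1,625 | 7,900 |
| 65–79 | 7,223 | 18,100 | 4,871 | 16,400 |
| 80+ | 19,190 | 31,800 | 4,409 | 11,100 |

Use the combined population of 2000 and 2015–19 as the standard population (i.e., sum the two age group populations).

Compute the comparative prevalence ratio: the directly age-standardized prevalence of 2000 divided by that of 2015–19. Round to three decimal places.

Age-specific rates per 1,000 for 2000: 31.210, 110.234, 272.201, 399.061, 603.459.
For 2015–19: 21.010, 51.789, 205.696, 297.012, 397.207.
Combined standard total = 156,200; weights = 0.1639, 0.1882, 0.1524, 0.2209, 0.2746.
2000: 0.1639×31.210 + 0.1882×110.234 + 0.1524×272.201 + 0.2209×399.061 + 0.2746×603.459 = 321.2179 per 1,000.
2015–19: 0.1639×21.010 + 0.1882×51.789 + 0.1524×205.696 + 0.2209×297.012 + 0.2746×397.207 = 219.2261 per 1,000.
Ratio = 321.2179 ÷ 219.2261 = 1.46524.

1.465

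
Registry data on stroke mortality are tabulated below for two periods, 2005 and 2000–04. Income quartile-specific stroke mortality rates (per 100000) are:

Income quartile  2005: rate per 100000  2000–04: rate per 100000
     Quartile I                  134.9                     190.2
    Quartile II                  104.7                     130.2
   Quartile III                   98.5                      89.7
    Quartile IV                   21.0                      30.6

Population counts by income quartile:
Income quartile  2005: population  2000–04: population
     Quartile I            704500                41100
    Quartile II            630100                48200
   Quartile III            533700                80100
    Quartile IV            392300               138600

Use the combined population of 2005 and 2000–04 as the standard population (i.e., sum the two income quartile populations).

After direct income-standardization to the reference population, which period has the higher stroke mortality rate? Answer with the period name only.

2000–04

Combined standard total = 2568600; weights = 0.2903, 0.2641, 0.2390, 0.2067.
2005: 0.2903×134.9 + 0.2641×104.7 + 0.2390×98.5 + 0.2067×21.0 = 94.6849 per 100000.
2000–04: 0.2903×190.2 + 0.2641×130.2 + 0.2390×89.7 + 0.2067×30.6 = 117.3523 per 100000.
The crude rates (98.12 vs 82.85) would put 2005 higher, but that reflects its income composition; once standardized to a common income structure, 2000–04 has the higher underlying rate.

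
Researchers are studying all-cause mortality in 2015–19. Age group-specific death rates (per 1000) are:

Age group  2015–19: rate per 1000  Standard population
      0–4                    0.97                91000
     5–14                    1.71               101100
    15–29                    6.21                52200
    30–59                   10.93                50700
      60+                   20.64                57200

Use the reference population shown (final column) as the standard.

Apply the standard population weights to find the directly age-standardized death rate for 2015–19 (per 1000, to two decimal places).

6.59

Standard total = 352200; weights = 0.2584, 0.2871, 0.1482, 0.1440, 0.1624.
Standardized rate: 0.2584×0.97 + 0.2871×1.71 + 0.1482×6.21 + 0.1440×10.93 + 0.1624×20.64 = 6.5874 per 1000.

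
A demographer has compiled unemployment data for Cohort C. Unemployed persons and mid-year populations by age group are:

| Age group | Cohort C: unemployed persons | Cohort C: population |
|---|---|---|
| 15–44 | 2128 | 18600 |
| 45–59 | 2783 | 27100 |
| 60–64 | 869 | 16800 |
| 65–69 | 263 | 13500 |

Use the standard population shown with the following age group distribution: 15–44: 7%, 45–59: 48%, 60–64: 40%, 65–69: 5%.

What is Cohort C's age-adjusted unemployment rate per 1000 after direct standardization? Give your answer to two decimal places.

78.97

Age-specific rates per 1000 for Cohort C: 114.409, 102.694, 51.726, 19.481.
Standard weights: 0.07, 0.48, 0.40, 0.05.
Standardized rate: 0.0700×114.409 + 0.4800×102.694 + 0.4000×51.726 + 0.0500×19.481 = 78.9661 per 1000.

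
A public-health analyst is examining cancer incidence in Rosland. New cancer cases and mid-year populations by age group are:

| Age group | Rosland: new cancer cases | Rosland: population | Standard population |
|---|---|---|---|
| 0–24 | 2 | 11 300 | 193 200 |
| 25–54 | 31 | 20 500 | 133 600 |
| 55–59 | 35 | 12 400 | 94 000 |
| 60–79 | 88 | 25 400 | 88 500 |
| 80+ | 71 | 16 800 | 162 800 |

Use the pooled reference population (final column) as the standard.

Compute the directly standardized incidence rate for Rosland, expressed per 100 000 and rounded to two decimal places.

222.61

Age-specific rates per 100 000 for Rosland: 17.70, 151.22, 282.26, 346.46, 422.62.
Standard total = 672 100; weights = 0.2875, 0.1988, 0.1399, 0.1317, 0.2422.
Standardized rate: 0.2875×17.70 + 0.1988×151.22 + 0.1399×282.26 + 0.1317×346.46 + 0.2422×422.62 = 222.6134 per 100 000.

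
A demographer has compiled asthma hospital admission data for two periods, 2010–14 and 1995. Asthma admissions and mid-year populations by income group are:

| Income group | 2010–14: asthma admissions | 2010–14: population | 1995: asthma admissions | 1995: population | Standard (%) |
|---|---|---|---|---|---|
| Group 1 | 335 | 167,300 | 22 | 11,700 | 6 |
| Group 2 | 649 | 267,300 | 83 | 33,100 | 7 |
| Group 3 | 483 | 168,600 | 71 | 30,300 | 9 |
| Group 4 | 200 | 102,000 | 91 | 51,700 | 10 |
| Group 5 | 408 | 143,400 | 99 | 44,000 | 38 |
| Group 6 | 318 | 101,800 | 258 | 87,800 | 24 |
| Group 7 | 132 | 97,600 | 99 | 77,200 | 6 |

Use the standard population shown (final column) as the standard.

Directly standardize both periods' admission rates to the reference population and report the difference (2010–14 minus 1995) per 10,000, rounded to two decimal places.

3.44

Income-specific rates per 10,000 for 2010–14: 20.02, 24.28, 28.65, 19.61, 28.45, 31.24, 13.52.
For 1995: 18.80, 25.08, 23.43, 17.60, 22.50, 29.38, 12.82.
Standard weights: 0.06, 0.07, 0.09, 0.10, 0.38, 0.24, 0.06.
2010–14: 0.0600×20.02 + 0.0700×24.28 + 0.0900×28.65 + 0.1000×19.61 + 0.3800×28.45 + 0.2400×31.24 + 0.0600×13.52 = 26.5603 per 10,000.
1995: 0.0600×18.80 + 0.0700×25.08 + 0.0900×23.43 + 0.1000×17.60 + 0.3800×22.50 + 0.2400×29.38 + 0.0600×12.82 = 23.1244 per 10,000.
Difference = 26.5603 − 23.1244 = 3.4360.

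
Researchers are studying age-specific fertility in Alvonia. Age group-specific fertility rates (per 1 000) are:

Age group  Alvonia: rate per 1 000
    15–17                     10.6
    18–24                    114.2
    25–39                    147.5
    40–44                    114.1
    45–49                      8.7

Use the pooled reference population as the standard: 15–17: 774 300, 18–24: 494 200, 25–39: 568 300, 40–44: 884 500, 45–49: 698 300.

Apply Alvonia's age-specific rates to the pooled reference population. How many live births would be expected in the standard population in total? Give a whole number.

255466

Expected live births = Σ (standard pop × age-specific rate ÷ 1 000)
= 774 300×10.6/1 000 + 494 200×114.2/1 000 + 568 300×147.5/1 000 + 884 500×114.1/1 000 + 698 300×8.7/1 000
= 8207.58 + 56437.64 + 83824.25 + 100921.45 + 6075.21 = 255466.13.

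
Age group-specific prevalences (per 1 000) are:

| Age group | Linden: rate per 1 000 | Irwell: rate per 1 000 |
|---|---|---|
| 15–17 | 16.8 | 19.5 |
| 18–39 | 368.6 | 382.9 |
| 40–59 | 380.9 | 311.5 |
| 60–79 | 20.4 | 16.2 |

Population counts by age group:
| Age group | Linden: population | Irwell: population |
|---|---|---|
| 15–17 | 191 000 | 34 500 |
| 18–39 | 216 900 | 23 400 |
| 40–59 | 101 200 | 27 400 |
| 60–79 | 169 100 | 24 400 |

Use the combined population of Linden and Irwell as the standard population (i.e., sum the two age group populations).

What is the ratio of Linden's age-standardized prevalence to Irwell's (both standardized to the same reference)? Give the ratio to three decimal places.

Combined standard total = 787 900; weights = 0.2862, 0.3050, 0.1632, 0.2456.
Linden: 0.2862×16.8 + 0.3050×368.6 + 0.1632×380.9 + 0.2456×20.4 = 184.4068 per 1 000.
Irwell: 0.2862×19.5 + 0.3050×382.9 + 0.1632×311.5 + 0.2456×16.2 = 177.1820 per 1 000.
Ratio = 184.4068 ÷ 177.1820 = 1.04078.

1.041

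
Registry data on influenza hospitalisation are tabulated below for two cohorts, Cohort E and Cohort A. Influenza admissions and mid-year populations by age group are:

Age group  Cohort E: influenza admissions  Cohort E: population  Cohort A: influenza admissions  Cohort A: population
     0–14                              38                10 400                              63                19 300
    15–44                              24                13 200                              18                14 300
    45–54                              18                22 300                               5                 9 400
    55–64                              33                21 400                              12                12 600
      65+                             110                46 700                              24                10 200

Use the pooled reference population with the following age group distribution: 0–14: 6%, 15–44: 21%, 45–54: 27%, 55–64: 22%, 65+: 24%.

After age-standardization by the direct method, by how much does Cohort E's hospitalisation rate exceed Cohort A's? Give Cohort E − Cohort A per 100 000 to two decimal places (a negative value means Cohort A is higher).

34.55

Age-specific rates per 100 000 for Cohort E: 365.38, 181.82, 80.72, 154.21, 235.55.
For Cohort A: 326.42, 125.87, 53.19, 95.24, 235.29.
Standard weights: 0.06, 0.21, 0.27, 0.22, 0.24.
Cohort E: 0.0600×365.38 + 0.2100×181.82 + 0.2700×80.72 + 0.2200×154.21 + 0.2400×235.55 = 172.3549 per 100 000.
Cohort A: 0.0600×326.42 + 0.2100×125.87 + 0.2700×53.19 + 0.2200×95.24 + 0.2400×235.29 = 137.8037 per 100 000.
Difference = 172.3549 − 137.8037 = 34.5512.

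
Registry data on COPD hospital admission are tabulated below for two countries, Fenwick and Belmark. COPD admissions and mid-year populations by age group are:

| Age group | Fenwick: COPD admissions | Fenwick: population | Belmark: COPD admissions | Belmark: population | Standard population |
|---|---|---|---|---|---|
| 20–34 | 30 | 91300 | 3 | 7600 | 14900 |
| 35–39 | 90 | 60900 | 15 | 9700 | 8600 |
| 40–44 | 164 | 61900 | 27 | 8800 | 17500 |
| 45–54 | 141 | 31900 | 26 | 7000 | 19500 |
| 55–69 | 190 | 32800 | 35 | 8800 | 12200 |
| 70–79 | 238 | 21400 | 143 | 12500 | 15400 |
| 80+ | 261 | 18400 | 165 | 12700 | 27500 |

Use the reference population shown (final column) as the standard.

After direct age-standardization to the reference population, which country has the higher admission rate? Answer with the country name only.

Age-specific rates per 10000 for Fenwick: 3.29, 14.78, 26.49, 44.20, 57.93, 111.21, 141.85.
For Belmark: 3.95, 15.46, 30.68, 37.14, 39.77, 114.40, 129.92.
Standard total = 115600; weights = 0.1289, 0.0744, 0.1514, 0.1687, 0.1055, 0.1332, 0.2379.
Fenwick: 0.1289×3.29 + 0.0744×14.78 + 0.1514×26.49 + 0.1687×44.20 + 0.1055×57.93 + 0.1332×111.21 + 0.2379×141.85 = 67.6631 per 10000.
Belmark: 0.1289×3.95 + 0.0744×15.46 + 0.1514×30.68 + 0.1687×37.14 + 0.1055×39.77 + 0.1332×114.40 + 0.2379×129.92 = 62.9139 per 10000.
The crude rates (34.97 vs 61.70) would put Belmark higher, but that reflects its age composition; once standardized to a common age structure, Fenwick has the higher underlying rate.

Fenwick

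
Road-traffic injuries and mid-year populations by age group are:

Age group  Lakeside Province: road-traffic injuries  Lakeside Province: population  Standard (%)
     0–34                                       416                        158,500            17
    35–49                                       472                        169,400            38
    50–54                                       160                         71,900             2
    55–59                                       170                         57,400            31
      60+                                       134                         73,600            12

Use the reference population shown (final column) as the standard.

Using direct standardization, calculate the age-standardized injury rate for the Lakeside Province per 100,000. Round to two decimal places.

268.61

Age-specific rates per 100,000 for the Lakeside Province: 262.46, 278.63, 222.53, 296.17, 182.07.
Standard weights: 0.17, 0.38, 0.02, 0.31, 0.12.
Standardized rate: 0.1700×262.46 + 0.3800×278.63 + 0.0200×222.53 + 0.3100×296.17 + 0.1200×182.07 = 268.6082 per 100,000.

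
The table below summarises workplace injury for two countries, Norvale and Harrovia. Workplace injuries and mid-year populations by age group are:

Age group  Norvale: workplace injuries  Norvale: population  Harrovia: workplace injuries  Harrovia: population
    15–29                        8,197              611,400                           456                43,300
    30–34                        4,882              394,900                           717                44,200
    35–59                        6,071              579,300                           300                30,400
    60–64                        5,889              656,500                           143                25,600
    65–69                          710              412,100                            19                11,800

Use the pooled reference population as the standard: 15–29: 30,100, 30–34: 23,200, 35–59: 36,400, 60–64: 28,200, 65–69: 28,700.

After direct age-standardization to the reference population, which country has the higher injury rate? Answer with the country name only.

Norvale

Age-specific rates per 10,000 for Norvale: 134.07, 123.63, 104.80, 89.70, 17.23.
For Harrovia: 105.31, 162.22, 98.68, 55.86, 16.10.
Standard total = 146,600; weights = 0.2053, 0.1583, 0.2483, 0.1924, 0.1958.
Norvale: 0.2053×134.07 + 0.1583×123.63 + 0.2483×104.80 + 0.1924×89.70 + 0.1958×17.23 = 93.7407 per 10,000.
Harrovia: 0.2053×105.31 + 0.1583×162.22 + 0.2483×98.68 + 0.1924×55.86 + 0.1958×16.10 = 85.6943 per 10,000.
The crude rates (97.01 vs 105.28) would put Harrovia higher, but that reflects its age composition; once standardized to a common age structure, Norvale has the higher underlying rate.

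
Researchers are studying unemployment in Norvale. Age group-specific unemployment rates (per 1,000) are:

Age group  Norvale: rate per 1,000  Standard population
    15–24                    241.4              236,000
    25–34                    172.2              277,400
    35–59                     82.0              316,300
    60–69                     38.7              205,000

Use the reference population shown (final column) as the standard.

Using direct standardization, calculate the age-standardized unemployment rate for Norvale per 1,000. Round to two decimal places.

133.96

Standard total = 1,034,700; weights = 0.2281, 0.2681, 0.3057, 0.1981.
Standardized rate: 0.2281×241.4 + 0.2681×172.2 + 0.3057×82.0 + 0.1981×38.7 = 133.9604 per 1,000.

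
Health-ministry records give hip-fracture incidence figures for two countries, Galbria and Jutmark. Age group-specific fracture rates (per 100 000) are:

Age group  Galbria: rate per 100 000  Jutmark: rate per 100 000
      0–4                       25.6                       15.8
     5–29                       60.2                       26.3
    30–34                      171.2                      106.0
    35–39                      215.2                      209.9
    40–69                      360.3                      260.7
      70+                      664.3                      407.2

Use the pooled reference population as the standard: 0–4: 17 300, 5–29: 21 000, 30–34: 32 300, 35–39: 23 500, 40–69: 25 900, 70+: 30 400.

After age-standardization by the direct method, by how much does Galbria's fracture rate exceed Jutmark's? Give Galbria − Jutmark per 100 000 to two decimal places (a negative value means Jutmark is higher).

89.81

Standard total = 150 400; weights = 0.1150, 0.1396, 0.2148, 0.1562, 0.1722, 0.2021.
Galbria: 0.1150×25.6 + 0.1396×60.2 + 0.2148×171.2 + 0.1562×215.2 + 0.1722×360.3 + 0.2021×664.3 = 278.0620 per 100 000.
Jutmark: 0.1150×15.8 + 0.1396×26.3 + 0.2148×106.0 + 0.1562×209.9 + 0.1722×260.7 + 0.2021×407.2 = 188.2520 per 100 000.
Difference = 278.0620 − 188.2520 = 89.8100.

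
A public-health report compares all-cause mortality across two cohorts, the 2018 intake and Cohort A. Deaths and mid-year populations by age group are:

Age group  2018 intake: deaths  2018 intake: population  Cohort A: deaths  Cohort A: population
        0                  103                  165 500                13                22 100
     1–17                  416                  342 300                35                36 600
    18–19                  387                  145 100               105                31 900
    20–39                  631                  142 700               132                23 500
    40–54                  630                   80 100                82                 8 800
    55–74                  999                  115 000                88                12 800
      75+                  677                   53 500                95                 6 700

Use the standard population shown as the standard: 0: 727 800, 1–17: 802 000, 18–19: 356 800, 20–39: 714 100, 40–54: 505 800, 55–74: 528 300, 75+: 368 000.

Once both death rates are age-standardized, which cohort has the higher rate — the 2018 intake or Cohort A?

Age-specific rates per 1 000 for the 2018 intake: 0.622, 1.215, 2.667, 4.422, 7.865, 8.687, 12.654.
For Cohort A: 0.588, 0.956, 3.292, 5.617, 9.318, 6.875, 14.179.
Standard total = 4 002 800; weights = 0.1818, 0.2004, 0.0891, 0.1784, 0.1264, 0.1320, 0.0919.
The 2018 intake: 0.1818×0.622 + 0.2004×1.215 + 0.0891×2.667 + 0.1784×4.422 + 0.1264×7.865 + 0.1320×8.687 + 0.0919×12.654 = 4.6870 per 1 000.
Cohort A: 0.1818×0.588 + 0.2004×0.956 + 0.0891×3.292 + 0.1784×5.617 + 0.1264×9.318 + 0.1320×6.875 + 0.0919×14.179 = 4.9824 per 1 000.

Cohort A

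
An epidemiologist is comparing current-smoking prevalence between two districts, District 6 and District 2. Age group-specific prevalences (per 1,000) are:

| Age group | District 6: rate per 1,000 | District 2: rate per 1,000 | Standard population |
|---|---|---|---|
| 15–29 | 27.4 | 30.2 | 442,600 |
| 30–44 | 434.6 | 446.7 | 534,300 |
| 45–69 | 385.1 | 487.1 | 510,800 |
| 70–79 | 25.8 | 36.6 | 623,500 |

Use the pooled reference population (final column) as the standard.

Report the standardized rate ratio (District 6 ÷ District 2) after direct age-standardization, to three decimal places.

Standard total = 2,111,200; weights = 0.2096, 0.2531, 0.2419, 0.2953.
District 6: 0.2096×27.4 + 0.2531×434.6 + 0.2419×385.1 + 0.2953×25.8 = 216.5259 per 1,000.
District 2: 0.2096×30.2 + 0.2531×446.7 + 0.2419×487.1 + 0.2953×36.6 = 248.0433 per 1,000.
Ratio = 216.5259 ÷ 248.0433 = 0.87294.

0.873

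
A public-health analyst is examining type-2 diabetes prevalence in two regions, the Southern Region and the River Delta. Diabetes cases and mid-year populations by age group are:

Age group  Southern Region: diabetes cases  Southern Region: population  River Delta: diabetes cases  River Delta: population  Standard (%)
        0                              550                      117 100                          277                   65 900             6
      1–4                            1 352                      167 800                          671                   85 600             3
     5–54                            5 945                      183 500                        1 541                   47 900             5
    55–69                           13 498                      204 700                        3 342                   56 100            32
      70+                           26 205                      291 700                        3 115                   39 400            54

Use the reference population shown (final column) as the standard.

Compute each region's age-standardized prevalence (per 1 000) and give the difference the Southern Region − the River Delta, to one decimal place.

7.9

Age-specific rates per 1 000 for the Southern Region: 4.697, 8.057, 32.398, 65.940, 89.835.
For the River Delta: 4.203, 7.839, 32.171, 59.572, 79.061.
Standard weights: 0.06, 0.03, 0.05, 0.32, 0.54.
The Southern Region: 0.0600×4.697 + 0.0300×8.057 + 0.0500×32.398 + 0.3200×65.940 + 0.5400×89.835 = 71.7555 per 1 000.
The River Delta: 0.0600×4.203 + 0.0300×7.839 + 0.0500×32.171 + 0.3200×59.572 + 0.5400×79.061 = 63.8519 per 1 000.
Difference = 71.7555 − 63.8519 = 7.9036.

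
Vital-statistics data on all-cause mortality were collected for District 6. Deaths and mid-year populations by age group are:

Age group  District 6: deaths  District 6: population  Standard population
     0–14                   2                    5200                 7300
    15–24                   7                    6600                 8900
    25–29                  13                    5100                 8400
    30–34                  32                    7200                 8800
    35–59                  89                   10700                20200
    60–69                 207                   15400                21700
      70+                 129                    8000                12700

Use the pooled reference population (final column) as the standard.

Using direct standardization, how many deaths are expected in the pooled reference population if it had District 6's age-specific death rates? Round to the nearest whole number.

737

Age-specific rates per 100000 for District 6: 38.46, 106.06, 254.90, 444.44, 831.78, 1344.16, 1612.50.
Expected deaths = Σ (standard pop × age-specific rate ÷ 100000)
= 7300×38.46/100000 + 8900×106.06/100000 + 8400×254.90/100000 + 8800×444.44/100000 + 20200×831.78/100000 + 21700×1344.16/100000 + 12700×1612.50/100000
= 2.81 + 9.44 + 21.41 + 39.11 + 168.02 + 291.68 + 204.79 = 737.26.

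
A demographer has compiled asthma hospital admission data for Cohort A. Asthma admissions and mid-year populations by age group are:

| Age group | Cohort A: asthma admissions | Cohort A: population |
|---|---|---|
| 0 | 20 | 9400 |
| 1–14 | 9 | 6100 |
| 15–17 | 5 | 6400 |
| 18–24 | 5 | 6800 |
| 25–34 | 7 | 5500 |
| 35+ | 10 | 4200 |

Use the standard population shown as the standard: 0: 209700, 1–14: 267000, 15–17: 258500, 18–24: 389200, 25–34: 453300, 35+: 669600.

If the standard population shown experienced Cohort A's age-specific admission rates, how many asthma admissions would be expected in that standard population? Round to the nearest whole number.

Age-specific rates per 10000 for Cohort A: 21.28, 14.75, 7.81, 7.35, 12.73, 23.81.
Expected asthma admissions = Σ (standard pop × age-specific rate ÷ 10000)
= 209700×21.28/10000 + 267000×14.75/10000 + 258500×7.81/10000 + 389200×7.35/10000 + 453300×12.73/10000 + 669600×23.81/10000
= 446.17 + 393.93 + 201.95 + 286.18 + 576.93 + 1594.29 = 3499.45.

3499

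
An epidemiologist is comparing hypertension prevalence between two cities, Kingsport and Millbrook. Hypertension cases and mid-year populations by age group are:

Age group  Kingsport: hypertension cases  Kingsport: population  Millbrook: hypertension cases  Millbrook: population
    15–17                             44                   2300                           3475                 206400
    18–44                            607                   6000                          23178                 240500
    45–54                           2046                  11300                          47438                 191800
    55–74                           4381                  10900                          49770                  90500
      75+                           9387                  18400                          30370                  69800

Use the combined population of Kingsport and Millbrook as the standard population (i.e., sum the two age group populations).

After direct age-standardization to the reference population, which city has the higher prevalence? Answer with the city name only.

Millbrook

Age-specific rates per 1000 for Kingsport: 19.130, 101.167, 181.062, 401.927, 510.163.
For Millbrook: 16.836, 96.374, 247.331, 549.945, 435.100.
Combined standard total = 847900; weights = 0.2461, 0.2907, 0.2395, 0.1196, 0.1040.
Kingsport: 0.2461×19.130 + 0.2907×101.167 + 0.2395×181.062 + 0.1196×401.927 + 0.1040×510.163 = 178.6243 per 1000.
Millbrook: 0.2461×16.836 + 0.2907×96.374 + 0.2395×247.331 + 0.1196×549.945 + 0.1040×435.100 = 202.4331 per 1000.
The crude rates (336.71 vs 193.03) would put Kingsport higher, but that reflects its age composition; once standardized to a common age structure, Millbrook has the higher underlying rate.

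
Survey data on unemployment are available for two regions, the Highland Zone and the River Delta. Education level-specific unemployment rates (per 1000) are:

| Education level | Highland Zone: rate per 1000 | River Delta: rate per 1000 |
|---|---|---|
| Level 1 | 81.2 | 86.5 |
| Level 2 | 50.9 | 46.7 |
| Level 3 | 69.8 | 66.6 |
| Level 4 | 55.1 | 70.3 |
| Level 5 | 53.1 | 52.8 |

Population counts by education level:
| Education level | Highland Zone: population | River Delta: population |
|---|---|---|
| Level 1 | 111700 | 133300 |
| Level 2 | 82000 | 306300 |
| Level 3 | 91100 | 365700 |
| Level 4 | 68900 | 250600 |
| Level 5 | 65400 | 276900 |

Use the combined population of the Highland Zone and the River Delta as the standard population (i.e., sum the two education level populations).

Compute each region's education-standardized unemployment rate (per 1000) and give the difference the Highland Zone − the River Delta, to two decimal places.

-1.69

Combined standard total = 1751900; weights = 0.1398, 0.2216, 0.2607, 0.1824, 0.1954.
The Highland Zone: 0.1398×81.2 + 0.2216×50.9 + 0.2607×69.8 + 0.1824×55.1 + 0.1954×53.1 = 61.2613 per 1000.
The River Delta: 0.1398×86.5 + 0.2216×46.7 + 0.2607×66.6 + 0.1824×70.3 + 0.1954×52.8 = 62.9507 per 1000.
Difference = 61.2613 − 62.9507 = -1.6894.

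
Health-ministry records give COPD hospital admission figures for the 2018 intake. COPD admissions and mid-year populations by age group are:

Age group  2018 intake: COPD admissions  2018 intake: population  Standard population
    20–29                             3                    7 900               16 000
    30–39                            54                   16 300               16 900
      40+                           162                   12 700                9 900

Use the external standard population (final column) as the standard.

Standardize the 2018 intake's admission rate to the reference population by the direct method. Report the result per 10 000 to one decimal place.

Age-specific rates per 10 000 for the 2018 intake: 3.80, 33.13, 127.56.
Standard total = 42 800; weights = 0.3738, 0.3949, 0.2313.
Standardized rate: 0.3738×3.80 + 0.3949×33.13 + 0.2313×127.56 = 44.0063 per 10 000.

44.0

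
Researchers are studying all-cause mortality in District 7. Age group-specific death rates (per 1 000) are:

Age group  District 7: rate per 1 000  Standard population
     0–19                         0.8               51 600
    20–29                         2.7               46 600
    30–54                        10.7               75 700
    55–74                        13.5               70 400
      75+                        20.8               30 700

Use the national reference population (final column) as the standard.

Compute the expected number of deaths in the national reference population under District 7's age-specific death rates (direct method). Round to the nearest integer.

Expected deaths = Σ (standard pop × age-specific rate ÷ 1 000)
= 51 600×0.8/1 000 + 46 600×2.7/1 000 + 75 700×10.7/1 000 + 70 400×13.5/1 000 + 30 700×20.8/1 000
= 41.28 + 125.82 + 809.99 + 950.40 + 638.56 = 2566.05.

2566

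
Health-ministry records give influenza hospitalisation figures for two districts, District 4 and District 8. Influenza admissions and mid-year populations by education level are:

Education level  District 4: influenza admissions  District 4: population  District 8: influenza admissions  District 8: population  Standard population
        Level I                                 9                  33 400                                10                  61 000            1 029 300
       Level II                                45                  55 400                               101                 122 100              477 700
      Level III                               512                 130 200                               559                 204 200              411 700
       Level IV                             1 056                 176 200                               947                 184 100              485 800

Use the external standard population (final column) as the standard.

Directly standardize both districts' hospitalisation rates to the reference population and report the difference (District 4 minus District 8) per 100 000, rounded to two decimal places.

41.84

Education-specific rates per 100 000 for District 4: 26.95, 81.23, 393.24, 599.32.
For District 8: 16.39, 82.72, 273.75, 514.39.
Standard total = 2 404 500; weights = 0.4281, 0.1987, 0.1712, 0.2020.
District 4: 0.4281×26.95 + 0.1987×81.23 + 0.1712×393.24 + 0.2020×599.32 = 216.0884 per 100 000.
District 8: 0.4281×16.39 + 0.1987×82.72 + 0.1712×273.75 + 0.2020×514.39 = 174.2503 per 100 000.
Difference = 216.0884 − 174.2503 = 41.8381.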